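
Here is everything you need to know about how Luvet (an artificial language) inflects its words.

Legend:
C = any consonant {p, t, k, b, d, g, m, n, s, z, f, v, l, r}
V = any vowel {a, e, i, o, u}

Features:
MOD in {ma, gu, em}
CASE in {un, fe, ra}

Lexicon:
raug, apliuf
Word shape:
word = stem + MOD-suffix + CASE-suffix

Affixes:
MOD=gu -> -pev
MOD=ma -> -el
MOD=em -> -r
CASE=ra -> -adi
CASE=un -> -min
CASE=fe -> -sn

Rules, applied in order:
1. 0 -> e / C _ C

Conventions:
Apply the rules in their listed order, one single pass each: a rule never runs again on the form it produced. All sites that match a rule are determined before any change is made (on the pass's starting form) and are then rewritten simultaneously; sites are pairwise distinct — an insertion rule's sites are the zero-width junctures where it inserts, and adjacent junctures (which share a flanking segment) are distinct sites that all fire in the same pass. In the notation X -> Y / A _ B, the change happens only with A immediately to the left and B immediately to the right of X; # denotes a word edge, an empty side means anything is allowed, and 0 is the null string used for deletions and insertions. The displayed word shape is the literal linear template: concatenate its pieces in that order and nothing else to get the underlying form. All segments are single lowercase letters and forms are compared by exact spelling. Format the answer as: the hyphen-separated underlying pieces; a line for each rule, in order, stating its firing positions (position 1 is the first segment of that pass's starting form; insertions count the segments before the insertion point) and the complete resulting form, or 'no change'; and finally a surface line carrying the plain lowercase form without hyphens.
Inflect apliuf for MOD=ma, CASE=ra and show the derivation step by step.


underlying: apliuf-el-adi
1. 0 -> e / C _ C: inserts after position(s) 2: apeliufeladi
surface: apeliufeladi


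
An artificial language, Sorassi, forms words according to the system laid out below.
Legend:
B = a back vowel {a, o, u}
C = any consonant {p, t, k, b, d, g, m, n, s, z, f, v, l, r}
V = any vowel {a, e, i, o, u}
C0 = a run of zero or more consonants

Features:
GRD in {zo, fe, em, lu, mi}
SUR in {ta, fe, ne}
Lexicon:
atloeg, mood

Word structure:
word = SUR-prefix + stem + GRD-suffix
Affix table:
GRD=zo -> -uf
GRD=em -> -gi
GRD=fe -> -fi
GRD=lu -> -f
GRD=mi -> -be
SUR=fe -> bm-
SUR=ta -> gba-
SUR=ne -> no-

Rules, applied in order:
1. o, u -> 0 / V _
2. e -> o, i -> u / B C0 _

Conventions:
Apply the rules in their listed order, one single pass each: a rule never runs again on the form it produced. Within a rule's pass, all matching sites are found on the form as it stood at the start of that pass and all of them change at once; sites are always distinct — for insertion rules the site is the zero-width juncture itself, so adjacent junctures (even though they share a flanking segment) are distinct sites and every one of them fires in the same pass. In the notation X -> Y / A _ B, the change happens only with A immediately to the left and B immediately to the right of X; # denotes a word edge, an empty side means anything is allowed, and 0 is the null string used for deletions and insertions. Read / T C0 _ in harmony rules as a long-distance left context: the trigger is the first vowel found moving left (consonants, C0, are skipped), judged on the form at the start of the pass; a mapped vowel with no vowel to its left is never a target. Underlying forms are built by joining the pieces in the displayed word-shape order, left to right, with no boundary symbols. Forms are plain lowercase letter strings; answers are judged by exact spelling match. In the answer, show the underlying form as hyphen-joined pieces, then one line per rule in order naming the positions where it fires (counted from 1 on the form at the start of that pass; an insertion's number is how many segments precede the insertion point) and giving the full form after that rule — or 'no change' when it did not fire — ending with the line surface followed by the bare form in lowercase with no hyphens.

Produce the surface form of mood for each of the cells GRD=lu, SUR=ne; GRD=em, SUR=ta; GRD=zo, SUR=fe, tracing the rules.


cell GRD=lu, SUR=ne:
underlying: no-mood-f
1. o, u -> 0 / V _: fires at position(s) 5: nomodf
2. e -> o, i -> u / B C0 _: no change
surface: nomodf

cell GRD=em, SUR=ta:
underlying: gba-mood-gi
1. o, u -> 0 / V _: fires at position(s) 6: gbamodgi
2. e -> o, i -> u / B C0 _: fires at position(s) 8: gbamodgu
surface: gbamodgu

cell GRD=zo, SUR=fe:
underlying: bm-mood-uf
1. o, u -> 0 / V _: fires at position(s) 5: bmmoduf
2. e -> o, i -> u / B C0 _: no change
surface: bmmoduf


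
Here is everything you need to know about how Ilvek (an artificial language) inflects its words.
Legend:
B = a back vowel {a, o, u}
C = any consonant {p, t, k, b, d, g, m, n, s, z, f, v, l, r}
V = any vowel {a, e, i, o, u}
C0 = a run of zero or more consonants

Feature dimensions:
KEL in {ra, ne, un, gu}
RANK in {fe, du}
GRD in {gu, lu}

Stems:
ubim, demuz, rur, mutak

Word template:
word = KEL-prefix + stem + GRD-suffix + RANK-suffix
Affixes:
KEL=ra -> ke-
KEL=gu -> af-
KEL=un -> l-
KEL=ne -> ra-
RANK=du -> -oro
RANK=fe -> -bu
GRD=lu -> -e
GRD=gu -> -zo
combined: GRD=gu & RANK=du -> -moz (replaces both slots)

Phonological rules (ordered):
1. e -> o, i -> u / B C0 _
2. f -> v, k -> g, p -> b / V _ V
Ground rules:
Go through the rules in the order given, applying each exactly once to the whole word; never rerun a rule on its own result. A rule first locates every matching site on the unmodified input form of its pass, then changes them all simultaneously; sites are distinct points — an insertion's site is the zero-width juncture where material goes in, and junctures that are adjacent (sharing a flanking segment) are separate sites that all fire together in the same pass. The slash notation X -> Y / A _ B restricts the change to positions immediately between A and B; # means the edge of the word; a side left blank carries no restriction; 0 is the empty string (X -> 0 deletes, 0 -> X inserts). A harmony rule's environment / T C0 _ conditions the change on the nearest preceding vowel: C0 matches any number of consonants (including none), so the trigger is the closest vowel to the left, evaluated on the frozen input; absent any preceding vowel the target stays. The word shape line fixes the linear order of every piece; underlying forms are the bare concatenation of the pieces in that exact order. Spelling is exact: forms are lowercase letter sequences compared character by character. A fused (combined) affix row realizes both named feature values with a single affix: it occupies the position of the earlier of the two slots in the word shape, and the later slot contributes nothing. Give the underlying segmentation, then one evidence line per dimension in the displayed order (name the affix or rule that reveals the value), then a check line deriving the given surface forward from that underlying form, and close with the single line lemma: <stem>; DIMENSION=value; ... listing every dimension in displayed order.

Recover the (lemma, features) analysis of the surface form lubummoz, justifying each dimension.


underlying: l-ubim-moz
KEL=un - signalled by the affix l-
RANK=du - signalled by the combined affix row
GRD=gu - signalled by the combined affix row
check: lubimmoz -> lubummoz -> lubummoz
lemma: ubim; KEL=un; RANK=du; GRD=gu


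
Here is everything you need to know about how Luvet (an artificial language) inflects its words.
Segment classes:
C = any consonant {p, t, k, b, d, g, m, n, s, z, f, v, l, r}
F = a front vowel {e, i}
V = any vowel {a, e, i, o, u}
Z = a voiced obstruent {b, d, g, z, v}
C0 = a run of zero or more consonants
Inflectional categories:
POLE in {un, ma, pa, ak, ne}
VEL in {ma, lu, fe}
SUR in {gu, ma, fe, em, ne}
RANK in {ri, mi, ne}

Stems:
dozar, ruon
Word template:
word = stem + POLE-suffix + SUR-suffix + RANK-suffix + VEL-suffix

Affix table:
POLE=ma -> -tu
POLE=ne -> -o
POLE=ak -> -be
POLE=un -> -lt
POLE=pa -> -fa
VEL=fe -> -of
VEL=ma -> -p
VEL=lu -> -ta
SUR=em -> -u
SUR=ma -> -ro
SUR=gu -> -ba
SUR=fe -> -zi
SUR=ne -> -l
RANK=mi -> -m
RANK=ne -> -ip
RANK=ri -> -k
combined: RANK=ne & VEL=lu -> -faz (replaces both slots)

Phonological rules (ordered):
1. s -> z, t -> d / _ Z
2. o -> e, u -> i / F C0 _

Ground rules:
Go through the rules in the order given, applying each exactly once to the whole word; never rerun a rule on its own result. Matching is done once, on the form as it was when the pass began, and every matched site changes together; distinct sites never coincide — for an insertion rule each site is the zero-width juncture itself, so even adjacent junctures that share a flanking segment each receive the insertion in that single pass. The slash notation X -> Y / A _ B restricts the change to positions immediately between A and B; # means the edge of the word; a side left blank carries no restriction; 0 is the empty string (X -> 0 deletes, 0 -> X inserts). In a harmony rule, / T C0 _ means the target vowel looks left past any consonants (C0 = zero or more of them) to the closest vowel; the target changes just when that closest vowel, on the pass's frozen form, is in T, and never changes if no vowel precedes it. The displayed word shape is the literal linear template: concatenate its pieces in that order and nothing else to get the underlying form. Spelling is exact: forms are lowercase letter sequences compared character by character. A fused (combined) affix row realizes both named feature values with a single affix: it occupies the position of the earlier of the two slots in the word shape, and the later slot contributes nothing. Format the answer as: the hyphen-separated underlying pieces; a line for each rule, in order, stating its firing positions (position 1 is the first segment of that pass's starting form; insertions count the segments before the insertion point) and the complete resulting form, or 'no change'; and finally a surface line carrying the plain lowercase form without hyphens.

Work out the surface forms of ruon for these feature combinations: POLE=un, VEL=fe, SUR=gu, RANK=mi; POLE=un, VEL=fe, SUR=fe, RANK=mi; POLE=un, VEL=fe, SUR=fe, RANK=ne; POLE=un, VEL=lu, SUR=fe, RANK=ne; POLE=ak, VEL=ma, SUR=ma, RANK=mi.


cell POLE=un, VEL=fe, SUR=gu, RANK=mi:
underlying: ruon-lt-ba-m-of
1. s -> z, t -> d / _ Z: fires at position(s) 6: ruonldbamof
2. o -> e, u -> i / F C0 _: no change
surface: ruonldbamof

cell POLE=un, VEL=fe, SUR=fe, RANK=mi:
underlying: ruon-lt-zi-m-of
1. s -> z, t -> d / _ Z: fires at position(s) 6: ruonldzimof
2. o -> e, u -> i / F C0 _: fires at position(s) 10: ruonldzimef
surface: ruonldzimef

cell POLE=un, VEL=fe, SUR=fe, RANK=ne:
underlying: ruon-lt-zi-ip-of
1. s -> z, t -> d / _ Z: fires at position(s) 6: ruonldziipof
2. o -> e, u -> i / F C0 _: fires at position(s) 11: ruonldziipef
surface: ruonldziipef

cell POLE=un, VEL=lu, SUR=fe, RANK=ne:
underlying: ruon-lt-zi-faz
1. s -> z, t -> d / _ Z: fires at position(s) 6: ruonldzifaz
2. o -> e, u -> i / F C0 _: no change
surface: ruonldzifaz

cell POLE=ak, VEL=ma, SUR=ma, RANK=mi:
underlying: ruon-be-ro-m-p
1. s -> z, t -> d / _ Z: no change
2. o -> e, u -> i / F C0 _: fires at position(s) 8: ruonberemp
surface: ruonberemp


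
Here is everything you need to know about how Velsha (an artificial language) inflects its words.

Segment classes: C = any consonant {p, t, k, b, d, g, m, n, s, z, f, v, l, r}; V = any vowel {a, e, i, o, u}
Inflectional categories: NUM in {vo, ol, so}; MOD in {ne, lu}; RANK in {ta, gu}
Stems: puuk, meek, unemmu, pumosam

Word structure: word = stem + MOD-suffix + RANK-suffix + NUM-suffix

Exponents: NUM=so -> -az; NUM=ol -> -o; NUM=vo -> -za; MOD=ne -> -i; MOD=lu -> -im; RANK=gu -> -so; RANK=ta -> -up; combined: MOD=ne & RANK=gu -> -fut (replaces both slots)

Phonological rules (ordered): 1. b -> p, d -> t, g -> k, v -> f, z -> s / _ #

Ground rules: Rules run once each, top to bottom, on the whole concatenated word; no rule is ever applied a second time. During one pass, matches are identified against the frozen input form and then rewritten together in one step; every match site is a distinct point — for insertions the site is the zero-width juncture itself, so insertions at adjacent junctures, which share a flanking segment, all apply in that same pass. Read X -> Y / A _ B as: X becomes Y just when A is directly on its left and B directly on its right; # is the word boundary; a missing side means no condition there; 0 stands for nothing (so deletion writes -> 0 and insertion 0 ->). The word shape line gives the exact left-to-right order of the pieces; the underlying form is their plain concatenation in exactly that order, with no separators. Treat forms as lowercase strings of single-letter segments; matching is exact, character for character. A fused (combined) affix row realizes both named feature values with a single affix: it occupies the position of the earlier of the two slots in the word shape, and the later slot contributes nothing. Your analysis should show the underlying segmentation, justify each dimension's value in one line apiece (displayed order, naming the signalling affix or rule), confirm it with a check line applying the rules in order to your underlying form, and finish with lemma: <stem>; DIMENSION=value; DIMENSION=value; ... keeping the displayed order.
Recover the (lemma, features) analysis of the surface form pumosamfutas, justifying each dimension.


underlying: pumosam-fut-az
NUM=so - signalled by the affix -az
MOD=ne - signalled by the combined affix row
RANK=gu - signalled by the combined affix row
check: pumosamfutaz -> pumosamfutas
lemma: pumosam; NUM=so; MOD=ne; RANK=gu


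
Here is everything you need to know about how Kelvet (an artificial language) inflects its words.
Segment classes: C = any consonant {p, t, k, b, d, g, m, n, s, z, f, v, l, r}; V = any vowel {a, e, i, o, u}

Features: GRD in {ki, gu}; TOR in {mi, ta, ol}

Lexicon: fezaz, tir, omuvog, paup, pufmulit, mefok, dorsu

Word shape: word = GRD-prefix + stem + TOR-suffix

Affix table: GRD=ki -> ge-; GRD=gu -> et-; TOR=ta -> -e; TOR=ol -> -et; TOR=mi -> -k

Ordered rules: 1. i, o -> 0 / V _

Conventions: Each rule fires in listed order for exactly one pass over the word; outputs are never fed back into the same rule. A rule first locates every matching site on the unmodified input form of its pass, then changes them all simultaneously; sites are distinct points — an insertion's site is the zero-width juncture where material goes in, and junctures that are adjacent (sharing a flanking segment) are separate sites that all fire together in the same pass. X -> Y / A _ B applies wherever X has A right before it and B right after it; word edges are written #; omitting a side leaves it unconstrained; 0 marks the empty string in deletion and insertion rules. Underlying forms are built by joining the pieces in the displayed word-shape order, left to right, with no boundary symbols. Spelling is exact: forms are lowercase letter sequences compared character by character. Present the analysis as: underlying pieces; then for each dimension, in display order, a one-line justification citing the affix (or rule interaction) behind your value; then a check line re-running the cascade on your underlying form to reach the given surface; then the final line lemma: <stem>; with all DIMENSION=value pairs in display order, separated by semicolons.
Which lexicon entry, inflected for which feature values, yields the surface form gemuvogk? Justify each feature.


underlying: ge-omuvog-k
GRD=ki - signalled by the affix ge-
TOR=mi - signalled by the affix -k
check: geomuvogk -> gemuvogk
lemma: omuvog; GRD=ki; TOR=mi


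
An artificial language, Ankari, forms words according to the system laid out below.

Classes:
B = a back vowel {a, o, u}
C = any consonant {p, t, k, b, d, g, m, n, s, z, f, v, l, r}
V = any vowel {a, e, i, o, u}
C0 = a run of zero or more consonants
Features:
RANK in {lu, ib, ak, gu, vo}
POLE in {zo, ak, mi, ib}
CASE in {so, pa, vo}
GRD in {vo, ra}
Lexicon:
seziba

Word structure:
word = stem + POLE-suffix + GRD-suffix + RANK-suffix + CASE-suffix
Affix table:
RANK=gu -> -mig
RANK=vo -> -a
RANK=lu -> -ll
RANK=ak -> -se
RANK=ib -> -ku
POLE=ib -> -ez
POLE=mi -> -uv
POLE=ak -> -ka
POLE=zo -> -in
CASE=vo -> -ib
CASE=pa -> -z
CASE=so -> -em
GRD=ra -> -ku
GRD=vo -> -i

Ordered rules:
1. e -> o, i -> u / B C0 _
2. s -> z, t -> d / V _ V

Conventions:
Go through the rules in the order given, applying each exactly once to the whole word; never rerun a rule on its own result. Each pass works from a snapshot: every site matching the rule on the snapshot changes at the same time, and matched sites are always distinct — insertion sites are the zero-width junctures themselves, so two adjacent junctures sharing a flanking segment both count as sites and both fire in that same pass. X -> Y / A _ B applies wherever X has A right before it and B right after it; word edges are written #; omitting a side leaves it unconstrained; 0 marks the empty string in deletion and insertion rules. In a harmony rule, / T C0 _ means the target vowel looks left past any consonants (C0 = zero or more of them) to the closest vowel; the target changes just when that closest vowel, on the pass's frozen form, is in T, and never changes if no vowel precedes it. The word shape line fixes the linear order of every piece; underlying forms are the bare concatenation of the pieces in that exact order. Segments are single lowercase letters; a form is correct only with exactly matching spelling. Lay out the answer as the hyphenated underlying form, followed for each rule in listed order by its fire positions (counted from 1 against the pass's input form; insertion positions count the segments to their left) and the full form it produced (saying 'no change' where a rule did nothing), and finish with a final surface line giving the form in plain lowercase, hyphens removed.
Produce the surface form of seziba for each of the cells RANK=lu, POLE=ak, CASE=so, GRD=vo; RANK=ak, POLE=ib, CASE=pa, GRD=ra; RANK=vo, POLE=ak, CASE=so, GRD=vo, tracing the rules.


cell RANK=lu, POLE=ak, CASE=so, GRD=vo:
underlying: seziba-ka-i-ll-em
1. e -> o, i -> u / B C0 _: fires at position(s) 9: sezibakaullem
2. s -> z, t -> d / V _ V: no change
surface: sezibakaullem

cell RANK=ak, POLE=ib, CASE=pa, GRD=ra:
underlying: seziba-ez-ku-se-z
1. e -> o, i -> u / B C0 _: fires at position(s) 7, 12: sezibaozkusoz
2. s -> z, t -> d / V _ V: fires at position(s) 11: sezibaozkuzoz
surface: sezibaozkuzoz

cell RANK=vo, POLE=ak, CASE=so, GRD=vo:
underlying: seziba-ka-i-a-em
1. e -> o, i -> u / B C0 _: fires at position(s) 9, 11: sezibakauaom
2. s -> z, t -> d / V _ V: no change
surface: sezibakauaom


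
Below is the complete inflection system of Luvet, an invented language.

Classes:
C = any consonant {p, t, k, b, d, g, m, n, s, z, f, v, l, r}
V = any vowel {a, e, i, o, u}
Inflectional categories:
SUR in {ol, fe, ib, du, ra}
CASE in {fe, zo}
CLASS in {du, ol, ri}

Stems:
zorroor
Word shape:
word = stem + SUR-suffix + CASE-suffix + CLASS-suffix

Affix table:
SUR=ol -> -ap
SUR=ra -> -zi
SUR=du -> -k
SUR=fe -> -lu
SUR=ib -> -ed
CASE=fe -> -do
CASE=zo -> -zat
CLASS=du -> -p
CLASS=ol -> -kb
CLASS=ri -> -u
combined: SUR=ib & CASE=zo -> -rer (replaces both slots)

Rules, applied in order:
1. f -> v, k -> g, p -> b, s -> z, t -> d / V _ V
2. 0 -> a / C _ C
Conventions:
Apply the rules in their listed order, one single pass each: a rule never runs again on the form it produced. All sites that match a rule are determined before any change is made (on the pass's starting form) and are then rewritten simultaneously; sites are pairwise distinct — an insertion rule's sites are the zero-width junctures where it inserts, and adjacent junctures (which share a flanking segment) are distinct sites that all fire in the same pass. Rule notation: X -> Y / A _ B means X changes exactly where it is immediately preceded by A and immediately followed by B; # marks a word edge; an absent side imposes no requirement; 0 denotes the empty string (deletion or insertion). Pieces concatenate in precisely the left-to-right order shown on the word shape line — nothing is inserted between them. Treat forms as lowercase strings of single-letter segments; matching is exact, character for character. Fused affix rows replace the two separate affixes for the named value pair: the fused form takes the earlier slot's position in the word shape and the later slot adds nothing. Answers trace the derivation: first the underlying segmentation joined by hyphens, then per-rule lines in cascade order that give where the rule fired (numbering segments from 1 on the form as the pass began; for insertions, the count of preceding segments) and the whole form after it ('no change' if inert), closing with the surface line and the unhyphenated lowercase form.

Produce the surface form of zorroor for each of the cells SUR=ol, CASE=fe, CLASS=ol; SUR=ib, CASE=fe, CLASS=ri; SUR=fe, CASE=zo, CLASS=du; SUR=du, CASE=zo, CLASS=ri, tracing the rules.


cell SUR=ol, CASE=fe, CLASS=ol:
underlying: zorroor-ap-do-kb
1. f -> v, k -> g, p -> b, s -> z, t -> d / V _ V: no change
2. 0 -> a / C _ C: inserts after position(s) 3, 9, 12: zoraroorapadokab
surface: zoraroorapadokab

cell SUR=ib, CASE=fe, CLASS=ri:
underlying: zorroor-ed-do-u
1. f -> v, k -> g, p -> b, s -> z, t -> d / V _ V: no change
2. 0 -> a / C _ C: inserts after position(s) 3, 9: zorarooredadou
surface: zorarooredadou

cell SUR=fe, CASE=zo, CLASS=du:
underlying: zorroor-lu-zat-p
1. f -> v, k -> g, p -> b, s -> z, t -> d / V _ V: no change
2. 0 -> a / C _ C: inserts after position(s) 3, 7, 12: zorarooraluzatap
surface: zorarooraluzatap

cell SUR=du, CASE=zo, CLASS=ri:
underlying: zorroor-k-zat-u
1. f -> v, k -> g, p -> b, s -> z, t -> d / V _ V: fires at position(s) 11: zorroorkzadu
2. 0 -> a / C _ C: inserts after position(s) 3, 7, 8: zoraroorakazadu
surface: zoraroorakazadu


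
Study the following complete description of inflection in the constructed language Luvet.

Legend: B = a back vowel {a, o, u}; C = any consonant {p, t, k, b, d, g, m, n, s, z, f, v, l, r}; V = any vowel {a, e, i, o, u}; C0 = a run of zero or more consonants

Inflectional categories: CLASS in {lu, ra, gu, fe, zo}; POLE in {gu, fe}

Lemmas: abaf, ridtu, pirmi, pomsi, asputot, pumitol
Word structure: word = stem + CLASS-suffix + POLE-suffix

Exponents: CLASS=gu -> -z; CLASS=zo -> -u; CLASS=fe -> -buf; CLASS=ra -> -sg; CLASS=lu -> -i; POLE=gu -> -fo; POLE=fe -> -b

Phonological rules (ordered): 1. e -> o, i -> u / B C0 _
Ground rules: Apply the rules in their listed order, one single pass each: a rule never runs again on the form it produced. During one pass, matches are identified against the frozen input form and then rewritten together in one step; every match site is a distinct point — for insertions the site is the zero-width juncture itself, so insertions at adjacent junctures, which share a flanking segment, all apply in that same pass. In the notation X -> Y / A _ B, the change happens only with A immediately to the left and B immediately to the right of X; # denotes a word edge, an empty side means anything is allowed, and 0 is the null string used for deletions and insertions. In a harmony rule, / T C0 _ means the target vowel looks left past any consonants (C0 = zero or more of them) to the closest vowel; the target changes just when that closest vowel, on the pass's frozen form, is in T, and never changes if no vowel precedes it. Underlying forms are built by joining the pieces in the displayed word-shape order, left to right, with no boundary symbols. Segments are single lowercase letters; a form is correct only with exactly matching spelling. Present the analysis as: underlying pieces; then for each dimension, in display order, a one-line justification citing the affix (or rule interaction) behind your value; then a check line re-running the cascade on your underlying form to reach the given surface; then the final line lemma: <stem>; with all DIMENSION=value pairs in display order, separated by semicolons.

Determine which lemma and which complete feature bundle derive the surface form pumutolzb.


underlying: pumitol-z-b
CLASS=gu - signalled by the affix -z
POLE=fe - signalled by the affix -b
check: pumitolzb -> pumutolzb
lemma: pumitol; CLASS=gu; POLE=fe


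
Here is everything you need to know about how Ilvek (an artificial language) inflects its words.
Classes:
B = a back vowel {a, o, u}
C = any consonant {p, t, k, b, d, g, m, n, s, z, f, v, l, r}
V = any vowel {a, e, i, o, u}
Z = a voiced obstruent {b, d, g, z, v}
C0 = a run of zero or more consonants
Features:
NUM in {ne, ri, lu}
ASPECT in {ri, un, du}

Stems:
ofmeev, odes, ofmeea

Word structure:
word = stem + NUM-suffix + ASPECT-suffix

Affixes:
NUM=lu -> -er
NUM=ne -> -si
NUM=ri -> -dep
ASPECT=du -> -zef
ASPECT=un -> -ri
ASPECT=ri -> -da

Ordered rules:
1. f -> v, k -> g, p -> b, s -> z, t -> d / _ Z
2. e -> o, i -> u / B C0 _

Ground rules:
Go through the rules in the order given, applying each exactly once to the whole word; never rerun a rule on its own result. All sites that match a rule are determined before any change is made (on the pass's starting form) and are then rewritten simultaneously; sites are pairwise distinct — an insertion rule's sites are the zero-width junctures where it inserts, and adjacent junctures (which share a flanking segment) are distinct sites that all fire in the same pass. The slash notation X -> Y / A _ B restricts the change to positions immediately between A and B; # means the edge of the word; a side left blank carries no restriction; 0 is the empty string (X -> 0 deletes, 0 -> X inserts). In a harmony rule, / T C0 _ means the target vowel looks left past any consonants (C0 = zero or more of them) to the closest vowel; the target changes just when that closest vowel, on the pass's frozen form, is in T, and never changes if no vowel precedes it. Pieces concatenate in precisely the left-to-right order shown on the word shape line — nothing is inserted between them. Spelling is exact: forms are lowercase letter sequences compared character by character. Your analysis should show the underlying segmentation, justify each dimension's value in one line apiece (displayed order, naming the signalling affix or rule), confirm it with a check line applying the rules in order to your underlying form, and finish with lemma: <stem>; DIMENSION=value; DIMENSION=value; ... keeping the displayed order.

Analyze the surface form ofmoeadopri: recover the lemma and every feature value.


underlying: ofmeea-dep-ri
NUM=ri - signalled by the affix -dep
ASPECT=un - signalled by the affix -ri
check: ofmeeadepri -> ofmeeadepri -> ofmoeadopri
lemma: ofmeea; NUM=ri; ASPECT=un


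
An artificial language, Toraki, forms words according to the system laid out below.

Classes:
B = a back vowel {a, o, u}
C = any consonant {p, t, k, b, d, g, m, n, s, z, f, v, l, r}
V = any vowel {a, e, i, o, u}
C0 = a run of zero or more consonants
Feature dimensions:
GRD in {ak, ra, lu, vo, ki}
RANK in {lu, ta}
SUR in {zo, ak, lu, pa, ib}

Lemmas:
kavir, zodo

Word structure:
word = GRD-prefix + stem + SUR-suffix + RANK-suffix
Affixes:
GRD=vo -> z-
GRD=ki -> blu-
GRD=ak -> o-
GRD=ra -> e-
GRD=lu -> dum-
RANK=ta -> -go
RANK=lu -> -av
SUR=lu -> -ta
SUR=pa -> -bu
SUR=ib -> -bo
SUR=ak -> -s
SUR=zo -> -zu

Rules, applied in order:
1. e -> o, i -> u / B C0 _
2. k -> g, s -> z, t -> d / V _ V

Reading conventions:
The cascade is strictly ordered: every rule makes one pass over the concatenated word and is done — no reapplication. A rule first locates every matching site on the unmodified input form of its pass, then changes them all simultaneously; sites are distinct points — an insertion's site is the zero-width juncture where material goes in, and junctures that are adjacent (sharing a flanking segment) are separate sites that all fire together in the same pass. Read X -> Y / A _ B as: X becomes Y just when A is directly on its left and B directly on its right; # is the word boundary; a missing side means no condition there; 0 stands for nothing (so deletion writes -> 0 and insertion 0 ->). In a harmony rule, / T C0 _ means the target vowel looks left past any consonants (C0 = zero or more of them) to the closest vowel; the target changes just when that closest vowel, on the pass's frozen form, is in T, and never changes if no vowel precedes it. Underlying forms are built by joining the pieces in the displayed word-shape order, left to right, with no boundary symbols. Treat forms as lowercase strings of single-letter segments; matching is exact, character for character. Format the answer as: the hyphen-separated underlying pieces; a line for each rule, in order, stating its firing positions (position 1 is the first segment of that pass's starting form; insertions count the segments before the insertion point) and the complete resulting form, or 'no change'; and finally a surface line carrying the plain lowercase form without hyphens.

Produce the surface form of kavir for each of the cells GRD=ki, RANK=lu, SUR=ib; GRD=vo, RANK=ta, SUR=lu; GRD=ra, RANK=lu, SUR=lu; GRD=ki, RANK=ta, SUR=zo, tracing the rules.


cell GRD=ki, RANK=lu, SUR=ib:
underlying: blu-kavir-bo-av
1. e -> o, i -> u / B C0 _: fires at position(s) 7: blukavurboav
2. k -> g, s -> z, t -> d / V _ V: fires at position(s) 4: blugavurboav
surface: blugavurboav

cell GRD=vo, RANK=ta, SUR=lu:
underlying: z-kavir-ta-go
1. e -> o, i -> u / B C0 _: fires at position(s) 5: zkavurtago
2. k -> g, s -> z, t -> d / V _ V: no change
surface: zkavurtago

cell GRD=ra, RANK=lu, SUR=lu:
underlying: e-kavir-ta-av
1. e -> o, i -> u / B C0 _: fires at position(s) 5: ekavurtaav
2. k -> g, s -> z, t -> d / V _ V: fires at position(s) 2: egavurtaav
surface: egavurtaav

cell GRD=ki, RANK=ta, SUR=zo:
underlying: blu-kavir-zu-go
1. e -> o, i -> u / B C0 _: fires at position(s) 7: blukavurzugo
2. k -> g, s -> z, t -> d / V _ V: fires at position(s) 4: blugavurzugo
surface: blugavurzugo


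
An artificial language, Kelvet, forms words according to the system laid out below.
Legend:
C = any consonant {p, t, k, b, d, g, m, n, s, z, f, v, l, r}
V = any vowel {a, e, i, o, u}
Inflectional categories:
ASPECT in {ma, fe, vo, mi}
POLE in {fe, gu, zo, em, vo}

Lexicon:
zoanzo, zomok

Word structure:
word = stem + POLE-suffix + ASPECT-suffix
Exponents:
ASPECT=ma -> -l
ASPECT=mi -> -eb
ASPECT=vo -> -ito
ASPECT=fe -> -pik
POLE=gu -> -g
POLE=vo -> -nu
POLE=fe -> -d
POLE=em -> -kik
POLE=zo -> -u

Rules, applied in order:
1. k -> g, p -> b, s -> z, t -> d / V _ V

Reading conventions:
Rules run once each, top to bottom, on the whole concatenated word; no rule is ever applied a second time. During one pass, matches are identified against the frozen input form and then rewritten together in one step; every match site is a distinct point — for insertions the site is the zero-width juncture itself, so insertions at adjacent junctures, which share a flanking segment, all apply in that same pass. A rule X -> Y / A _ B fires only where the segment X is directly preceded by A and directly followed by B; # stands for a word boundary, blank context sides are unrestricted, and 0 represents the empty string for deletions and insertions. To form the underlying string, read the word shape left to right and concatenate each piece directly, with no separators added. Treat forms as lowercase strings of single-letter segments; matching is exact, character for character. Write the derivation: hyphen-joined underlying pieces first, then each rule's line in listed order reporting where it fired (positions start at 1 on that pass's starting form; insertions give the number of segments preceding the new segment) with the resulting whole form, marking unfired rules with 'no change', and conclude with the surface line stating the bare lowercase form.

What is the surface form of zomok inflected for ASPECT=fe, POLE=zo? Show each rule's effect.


underlying: zomok-u-pik
1. k -> g, p -> b, s -> z, t -> d / V _ V: fires at position(s) 5, 7: zomogubik
surface: zomogubik


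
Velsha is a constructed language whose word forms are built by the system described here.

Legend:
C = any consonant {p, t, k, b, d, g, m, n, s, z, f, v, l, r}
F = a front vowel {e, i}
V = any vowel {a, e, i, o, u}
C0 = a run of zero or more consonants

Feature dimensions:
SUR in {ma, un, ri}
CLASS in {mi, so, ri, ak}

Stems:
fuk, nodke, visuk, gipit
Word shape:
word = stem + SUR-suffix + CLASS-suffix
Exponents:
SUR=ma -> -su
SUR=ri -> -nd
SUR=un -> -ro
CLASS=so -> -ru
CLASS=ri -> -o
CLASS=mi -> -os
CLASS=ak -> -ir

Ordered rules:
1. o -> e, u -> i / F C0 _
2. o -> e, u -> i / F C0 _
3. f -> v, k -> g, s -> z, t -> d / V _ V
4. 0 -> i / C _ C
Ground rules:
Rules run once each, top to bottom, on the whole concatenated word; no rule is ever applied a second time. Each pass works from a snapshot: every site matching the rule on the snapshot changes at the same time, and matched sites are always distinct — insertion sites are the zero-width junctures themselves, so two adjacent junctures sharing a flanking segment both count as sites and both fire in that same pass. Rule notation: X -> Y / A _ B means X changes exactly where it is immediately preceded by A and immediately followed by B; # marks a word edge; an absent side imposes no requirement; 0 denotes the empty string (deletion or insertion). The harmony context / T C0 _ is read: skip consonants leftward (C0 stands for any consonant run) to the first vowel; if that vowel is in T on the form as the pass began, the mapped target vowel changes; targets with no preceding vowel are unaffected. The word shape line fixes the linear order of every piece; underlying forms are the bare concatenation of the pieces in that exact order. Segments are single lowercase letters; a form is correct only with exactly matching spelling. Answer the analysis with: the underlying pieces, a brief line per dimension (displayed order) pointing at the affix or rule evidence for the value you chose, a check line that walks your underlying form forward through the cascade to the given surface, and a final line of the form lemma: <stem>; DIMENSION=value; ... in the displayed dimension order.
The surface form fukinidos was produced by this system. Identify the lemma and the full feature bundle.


underlying: fuk-nd-os
SUR=ri - signalled by the affix -nd
CLASS=mi - signalled by the affix -os
check: fukndos -> fukndos -> fukndos -> fukndos -> fukinidos
lemma: fuk; SUR=ri; CLASS=mi


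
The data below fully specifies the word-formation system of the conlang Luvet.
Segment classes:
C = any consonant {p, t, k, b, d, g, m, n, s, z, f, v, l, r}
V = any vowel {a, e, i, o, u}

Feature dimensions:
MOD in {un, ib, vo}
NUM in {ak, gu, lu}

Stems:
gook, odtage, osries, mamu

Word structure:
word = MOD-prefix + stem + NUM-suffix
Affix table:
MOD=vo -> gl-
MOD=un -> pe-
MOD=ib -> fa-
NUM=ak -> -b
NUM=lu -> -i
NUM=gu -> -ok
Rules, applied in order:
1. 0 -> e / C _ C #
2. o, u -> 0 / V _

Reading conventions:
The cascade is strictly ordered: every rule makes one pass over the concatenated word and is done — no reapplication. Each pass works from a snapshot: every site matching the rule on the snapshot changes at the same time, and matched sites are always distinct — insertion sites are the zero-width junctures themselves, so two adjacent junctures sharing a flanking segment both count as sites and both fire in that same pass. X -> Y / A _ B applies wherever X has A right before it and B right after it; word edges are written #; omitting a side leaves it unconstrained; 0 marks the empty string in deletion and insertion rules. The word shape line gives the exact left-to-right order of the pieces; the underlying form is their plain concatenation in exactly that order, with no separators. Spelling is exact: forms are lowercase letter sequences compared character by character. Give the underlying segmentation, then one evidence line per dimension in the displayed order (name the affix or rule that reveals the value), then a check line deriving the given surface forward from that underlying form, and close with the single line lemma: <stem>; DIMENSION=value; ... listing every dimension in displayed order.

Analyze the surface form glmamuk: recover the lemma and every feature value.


underlying: gl-mamu-ok
MOD=vo - signalled by the affix gl-
NUM=gu - signalled by the affix -ok
check: glmamuok -> glmamuok -> glmamuk
lemma: mamu; MOD=vo; NUM=gu


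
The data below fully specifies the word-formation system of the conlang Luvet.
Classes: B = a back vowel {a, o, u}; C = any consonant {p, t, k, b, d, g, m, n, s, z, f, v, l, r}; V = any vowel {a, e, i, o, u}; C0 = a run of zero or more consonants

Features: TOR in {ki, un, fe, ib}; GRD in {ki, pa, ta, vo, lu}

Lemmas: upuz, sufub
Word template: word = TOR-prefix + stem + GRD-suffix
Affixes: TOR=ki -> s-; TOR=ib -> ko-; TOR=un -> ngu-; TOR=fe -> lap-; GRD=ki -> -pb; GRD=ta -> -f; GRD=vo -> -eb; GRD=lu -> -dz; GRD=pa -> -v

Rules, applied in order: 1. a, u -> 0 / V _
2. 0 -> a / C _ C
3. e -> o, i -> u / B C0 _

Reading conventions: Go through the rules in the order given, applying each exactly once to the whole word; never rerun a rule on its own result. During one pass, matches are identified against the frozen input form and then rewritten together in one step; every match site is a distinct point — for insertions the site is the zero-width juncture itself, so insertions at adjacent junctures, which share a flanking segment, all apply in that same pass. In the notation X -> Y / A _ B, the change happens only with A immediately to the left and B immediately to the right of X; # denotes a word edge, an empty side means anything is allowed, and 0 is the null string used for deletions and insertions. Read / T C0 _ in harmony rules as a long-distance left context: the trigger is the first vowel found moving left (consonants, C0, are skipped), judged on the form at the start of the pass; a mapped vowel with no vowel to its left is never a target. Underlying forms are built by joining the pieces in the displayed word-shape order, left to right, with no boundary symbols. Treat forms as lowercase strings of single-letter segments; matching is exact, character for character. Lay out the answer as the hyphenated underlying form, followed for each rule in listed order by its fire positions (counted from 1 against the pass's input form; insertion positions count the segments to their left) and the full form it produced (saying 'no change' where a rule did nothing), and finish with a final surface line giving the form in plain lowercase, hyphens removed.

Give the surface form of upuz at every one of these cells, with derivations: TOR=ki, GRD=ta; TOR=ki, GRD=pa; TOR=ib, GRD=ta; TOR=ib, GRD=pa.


cell TOR=ki, GRD=ta:
underlying: s-upuz-f
1. a, u -> 0 / V _: no change
2. 0 -> a / C _ C: inserts after position(s) 5: supuzaf
3. e -> o, i -> u / B C0 _: no change
surface: supuzaf

cell TOR=ki, GRD=pa:
underlying: s-upuz-v
1. a, u -> 0 / V _: no change
2. 0 -> a / C _ C: inserts after position(s) 5: supuzav
3. e -> o, i -> u / B C0 _: no change
surface: supuzav

cell TOR=ib, GRD=ta:
underlying: ko-upuz-f
1. a, u -> 0 / V _: fires at position(s) 3: kopuzf
2. 0 -> a / C _ C: inserts after position(s) 5: kopuzaf
3. e -> o, i -> u / B C0 _: no change
surface: kopuzaf

cell TOR=ib, GRD=pa:
underlying: ko-upuz-v
1. a, u -> 0 / V _: fires at position(s) 3: kopuzv
2. 0 -> a / C _ C: inserts after position(s) 5: kopuzav
3. e -> o, i -> u / B C0 _: no change
surface: kopuzav


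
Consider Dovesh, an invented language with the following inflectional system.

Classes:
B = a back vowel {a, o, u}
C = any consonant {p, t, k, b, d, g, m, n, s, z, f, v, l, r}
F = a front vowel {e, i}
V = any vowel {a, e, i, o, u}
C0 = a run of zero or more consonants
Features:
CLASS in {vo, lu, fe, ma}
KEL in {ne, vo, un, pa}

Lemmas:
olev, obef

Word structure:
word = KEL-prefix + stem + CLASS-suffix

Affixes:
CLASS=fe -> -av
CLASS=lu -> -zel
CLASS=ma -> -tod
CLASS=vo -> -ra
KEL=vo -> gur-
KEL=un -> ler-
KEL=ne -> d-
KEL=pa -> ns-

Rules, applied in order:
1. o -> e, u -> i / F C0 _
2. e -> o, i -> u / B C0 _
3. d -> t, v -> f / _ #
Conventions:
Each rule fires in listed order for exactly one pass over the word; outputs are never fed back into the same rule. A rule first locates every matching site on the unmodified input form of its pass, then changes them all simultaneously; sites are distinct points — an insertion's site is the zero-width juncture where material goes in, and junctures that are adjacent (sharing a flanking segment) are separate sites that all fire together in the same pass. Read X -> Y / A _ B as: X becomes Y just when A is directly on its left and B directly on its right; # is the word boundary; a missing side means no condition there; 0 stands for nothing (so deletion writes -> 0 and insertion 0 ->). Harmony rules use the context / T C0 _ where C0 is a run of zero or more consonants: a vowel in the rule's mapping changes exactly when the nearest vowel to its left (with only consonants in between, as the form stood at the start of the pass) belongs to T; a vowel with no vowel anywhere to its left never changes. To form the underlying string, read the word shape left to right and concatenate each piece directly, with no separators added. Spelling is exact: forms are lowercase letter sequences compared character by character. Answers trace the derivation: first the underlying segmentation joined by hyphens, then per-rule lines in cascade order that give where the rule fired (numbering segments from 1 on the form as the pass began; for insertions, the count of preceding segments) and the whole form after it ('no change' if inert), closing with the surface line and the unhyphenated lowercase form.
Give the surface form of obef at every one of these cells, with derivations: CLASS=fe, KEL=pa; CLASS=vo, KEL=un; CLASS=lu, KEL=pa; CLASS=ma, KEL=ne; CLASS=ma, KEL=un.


cell CLASS=fe, KEL=pa:
underlying: ns-obef-av
1. o -> e, u -> i / F C0 _: no change
2. e -> o, i -> u / B C0 _: fires at position(s) 5: nsobofav
3. d -> t, v -> f / _ #: fires at position(s) 8: nsobofaf
surface: nsobofaf

cell CLASS=vo, KEL=un:
underlying: ler-obef-ra
1. o -> e, u -> i / F C0 _: fires at position(s) 4: lerebefra
2. e -> o, i -> u / B C0 _: no change
3. d -> t, v -> f / _ #: no change
surface: lerebefra

cell CLASS=lu, KEL=pa:
underlying: ns-obef-zel
1. o -> e, u -> i / F C0 _: no change
2. e -> o, i -> u / B C0 _: fires at position(s) 5: nsobofzel
3. d -> t, v -> f / _ #: no change
surface: nsobofzel

cell CLASS=ma, KEL=ne:
underlying: d-obef-tod
1. o -> e, u -> i / F C0 _: fires at position(s) 7: dobefted
2. e -> o, i -> u / B C0 _: fires at position(s) 4: dobofted
3. d -> t, v -> f / _ #: fires at position(s) 8: doboftet
surface: doboftet

cell CLASS=ma, KEL=un:
underlying: ler-obef-tod
1. o -> e, u -> i / F C0 _: fires at position(s) 4, 9: lerebefted
2. e -> o, i -> u / B C0 _: no change
3. d -> t, v -> f / _ #: fires at position(s) 10: lerebeftet
surface: lerebeftet
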